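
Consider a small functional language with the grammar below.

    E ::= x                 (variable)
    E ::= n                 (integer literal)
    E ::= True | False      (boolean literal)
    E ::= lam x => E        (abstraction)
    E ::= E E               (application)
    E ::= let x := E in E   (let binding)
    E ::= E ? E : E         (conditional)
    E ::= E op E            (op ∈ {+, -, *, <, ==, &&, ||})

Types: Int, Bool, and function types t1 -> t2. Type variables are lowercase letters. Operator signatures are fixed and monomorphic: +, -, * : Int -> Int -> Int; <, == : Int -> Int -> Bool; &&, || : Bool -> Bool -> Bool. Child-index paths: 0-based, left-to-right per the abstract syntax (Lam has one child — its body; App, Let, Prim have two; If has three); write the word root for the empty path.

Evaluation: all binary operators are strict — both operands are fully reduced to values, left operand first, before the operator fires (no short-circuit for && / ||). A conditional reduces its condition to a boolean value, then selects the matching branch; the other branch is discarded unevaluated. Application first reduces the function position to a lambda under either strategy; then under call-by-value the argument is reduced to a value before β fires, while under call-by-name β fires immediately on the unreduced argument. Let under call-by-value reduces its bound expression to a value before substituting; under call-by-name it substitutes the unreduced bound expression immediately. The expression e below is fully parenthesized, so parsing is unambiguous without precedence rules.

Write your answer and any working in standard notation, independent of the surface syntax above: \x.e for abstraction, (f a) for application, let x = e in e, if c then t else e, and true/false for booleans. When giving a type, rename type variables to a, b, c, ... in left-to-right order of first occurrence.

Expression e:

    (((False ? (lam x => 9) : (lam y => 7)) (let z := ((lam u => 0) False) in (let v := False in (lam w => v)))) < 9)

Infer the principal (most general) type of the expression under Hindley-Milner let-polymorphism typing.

Answer: Bool

Working:
  unify Bool ~ Bool
\x._ : a -> Int
\y._ : b -> Int
  unify a -> Int ~ b -> Int
  unify a ~ b
  unify Int ~ Int
\u._ : c -> Int
  unify c -> Int ~ Bool -> d
  unify c ~ Bool
  unify Int ~ d
_ _ : Int
let z : Int
let v : Bool
v : Bool
\w._ : e -> Bool
  unify b -> Int ~ (e -> Bool) -> f
  unify b ~ e -> Bool
  unify Int ~ f
_ _ : Int
  unify Int ~ Int
  unify Int ~ Int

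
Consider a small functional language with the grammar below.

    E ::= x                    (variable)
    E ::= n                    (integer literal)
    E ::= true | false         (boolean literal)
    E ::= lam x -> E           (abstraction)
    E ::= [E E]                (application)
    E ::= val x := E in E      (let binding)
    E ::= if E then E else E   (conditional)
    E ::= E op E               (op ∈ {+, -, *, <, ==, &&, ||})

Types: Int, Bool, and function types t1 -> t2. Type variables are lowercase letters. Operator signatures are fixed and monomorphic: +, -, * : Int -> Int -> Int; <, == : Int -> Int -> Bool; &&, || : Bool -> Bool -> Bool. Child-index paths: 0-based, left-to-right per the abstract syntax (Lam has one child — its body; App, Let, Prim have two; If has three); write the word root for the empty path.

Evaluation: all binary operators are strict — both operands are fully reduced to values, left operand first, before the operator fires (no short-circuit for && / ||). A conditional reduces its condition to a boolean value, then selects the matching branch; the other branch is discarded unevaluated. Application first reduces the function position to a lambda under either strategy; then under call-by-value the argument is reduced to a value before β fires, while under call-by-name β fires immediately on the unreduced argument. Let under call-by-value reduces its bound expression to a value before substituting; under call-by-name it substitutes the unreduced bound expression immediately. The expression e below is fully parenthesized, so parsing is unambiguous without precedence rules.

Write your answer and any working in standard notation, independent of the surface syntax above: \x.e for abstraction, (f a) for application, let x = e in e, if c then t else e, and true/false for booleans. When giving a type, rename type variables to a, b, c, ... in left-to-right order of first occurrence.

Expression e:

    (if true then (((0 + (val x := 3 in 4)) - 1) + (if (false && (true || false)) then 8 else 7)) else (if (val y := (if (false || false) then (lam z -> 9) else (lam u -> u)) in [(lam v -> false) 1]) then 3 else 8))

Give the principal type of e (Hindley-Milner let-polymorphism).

Answer: Int

Derivation:
  unify Bool ~ Bool
  unify Int ~ Int
let x : Int
  unify Int ~ Int
  unify Int ~ Int
  unify Int ~ Int
  unify Int ~ Int
  unify Bool ~ Bool
  unify Bool ~ Bool
  unify Bool ~ Bool
  unify Bool ~ Bool
  unify Bool ~ Bool
  unify Int ~ Int
  unify Int ~ Int
  unify Bool ~ Bool
  unify Bool ~ Bool
  unify Bool ~ Bool
\z._ : a -> Int
u : b
\u._ : b -> b
  unify a -> Int ~ b -> b
  unify a ~ b
  unify Int ~ b
let y : Int -> Int
\v._ : c -> Bool
  unify c -> Bool ~ Int -> d
  unify c ~ Int
  unify Bool ~ d
_ _ : Bool
  unify Bool ~ Bool
  unify Int ~ Int
  unify Int ~ Int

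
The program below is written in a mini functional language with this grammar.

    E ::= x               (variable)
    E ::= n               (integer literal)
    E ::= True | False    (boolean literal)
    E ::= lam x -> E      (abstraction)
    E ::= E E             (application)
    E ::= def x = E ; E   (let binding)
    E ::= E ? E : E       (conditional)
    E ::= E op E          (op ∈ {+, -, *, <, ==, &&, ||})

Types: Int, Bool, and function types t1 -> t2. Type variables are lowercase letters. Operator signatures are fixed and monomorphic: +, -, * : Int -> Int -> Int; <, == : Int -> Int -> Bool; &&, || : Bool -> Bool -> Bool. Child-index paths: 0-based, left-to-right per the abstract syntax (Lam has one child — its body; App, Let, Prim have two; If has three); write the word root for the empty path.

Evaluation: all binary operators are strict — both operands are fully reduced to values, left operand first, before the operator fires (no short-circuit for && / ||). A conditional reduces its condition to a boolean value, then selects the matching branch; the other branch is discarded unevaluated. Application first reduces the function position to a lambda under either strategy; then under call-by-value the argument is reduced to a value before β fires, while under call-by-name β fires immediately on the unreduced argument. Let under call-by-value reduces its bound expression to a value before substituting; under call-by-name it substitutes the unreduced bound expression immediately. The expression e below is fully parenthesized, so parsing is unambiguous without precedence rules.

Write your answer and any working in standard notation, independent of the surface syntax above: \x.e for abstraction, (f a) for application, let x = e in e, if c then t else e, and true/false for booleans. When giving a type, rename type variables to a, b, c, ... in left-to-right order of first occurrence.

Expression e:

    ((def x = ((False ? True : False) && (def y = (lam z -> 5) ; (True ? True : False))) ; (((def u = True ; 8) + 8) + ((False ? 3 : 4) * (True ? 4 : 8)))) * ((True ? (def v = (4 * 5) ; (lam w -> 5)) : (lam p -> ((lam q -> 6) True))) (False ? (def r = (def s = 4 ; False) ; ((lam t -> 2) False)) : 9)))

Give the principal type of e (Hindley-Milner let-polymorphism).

Derivation:
  unify Bool ~ Bool
  unify Bool ~ Bool
  unify Bool ~ Bool
\z._ : a -> Int
let y : forall. a -> Int
  unify Bool ~ Bool
  unify Bool ~ Bool
  unify Bool ~ Bool
let x : Bool
let u : Bool
  unify Int ~ Int
  unify Int ~ Int
  unify Int ~ Int
  unify Bool ~ Bool
  unify Int ~ Int
  unify Int ~ Int
  unify Bool ~ Bool
  unify Int ~ Int
  unify Int ~ Int
  unify Int ~ Int
  unify Int ~ Int
  unify Bool ~ Bool
  unify Int ~ Int
  unify Int ~ Int
let v : Int
\w._ : b -> Int
\q._ : d -> Int
  unify d -> Int ~ Bool -> e
  unify d ~ Bool
  unify Int ~ e
_ _ : Int
\p._ : c -> Int
  unify b -> Int ~ c -> Int
  unify b ~ c
  unify Int ~ Int
  unify Bool ~ Bool
let s : Int
let r : Bool
\t._ : f -> Int
  unify f -> Int ~ Bool -> g
  unify f ~ Bool
  unify Int ~ g
_ _ : Int
  unify Int ~ Int
  unify c -> Int ~ Int -> h
  unify c ~ Int
  unify Int ~ h
_ _ : Int
  unify Int ~ Int

Answer: Int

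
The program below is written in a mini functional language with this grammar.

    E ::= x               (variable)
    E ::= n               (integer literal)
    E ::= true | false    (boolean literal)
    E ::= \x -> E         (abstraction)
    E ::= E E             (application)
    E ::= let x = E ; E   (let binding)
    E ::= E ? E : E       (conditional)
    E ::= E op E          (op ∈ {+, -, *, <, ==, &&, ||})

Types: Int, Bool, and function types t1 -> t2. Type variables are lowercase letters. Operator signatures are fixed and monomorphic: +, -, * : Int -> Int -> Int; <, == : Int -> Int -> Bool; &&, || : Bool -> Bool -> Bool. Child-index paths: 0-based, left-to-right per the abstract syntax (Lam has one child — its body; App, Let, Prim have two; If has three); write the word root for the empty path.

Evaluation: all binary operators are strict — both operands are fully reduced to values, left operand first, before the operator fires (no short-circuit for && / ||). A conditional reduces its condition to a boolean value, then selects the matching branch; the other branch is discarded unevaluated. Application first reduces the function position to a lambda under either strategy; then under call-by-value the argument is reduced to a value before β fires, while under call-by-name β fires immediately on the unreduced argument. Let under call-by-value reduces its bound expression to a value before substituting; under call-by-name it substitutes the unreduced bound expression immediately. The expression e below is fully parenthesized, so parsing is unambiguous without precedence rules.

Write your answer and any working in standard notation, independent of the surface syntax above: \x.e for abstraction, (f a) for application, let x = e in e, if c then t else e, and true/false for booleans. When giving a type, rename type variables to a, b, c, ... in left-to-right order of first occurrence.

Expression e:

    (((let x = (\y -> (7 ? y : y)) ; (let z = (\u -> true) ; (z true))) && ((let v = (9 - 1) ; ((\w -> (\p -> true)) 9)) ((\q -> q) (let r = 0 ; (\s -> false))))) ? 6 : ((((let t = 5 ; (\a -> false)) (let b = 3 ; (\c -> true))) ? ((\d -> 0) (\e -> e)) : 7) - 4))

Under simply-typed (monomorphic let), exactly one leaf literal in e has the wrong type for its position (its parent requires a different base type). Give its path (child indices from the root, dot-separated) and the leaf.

Working:
  unify Int ~ Bool
  FAIL: mismatch Int ~ Bool

Answer: 0.0.0.0.0 : 7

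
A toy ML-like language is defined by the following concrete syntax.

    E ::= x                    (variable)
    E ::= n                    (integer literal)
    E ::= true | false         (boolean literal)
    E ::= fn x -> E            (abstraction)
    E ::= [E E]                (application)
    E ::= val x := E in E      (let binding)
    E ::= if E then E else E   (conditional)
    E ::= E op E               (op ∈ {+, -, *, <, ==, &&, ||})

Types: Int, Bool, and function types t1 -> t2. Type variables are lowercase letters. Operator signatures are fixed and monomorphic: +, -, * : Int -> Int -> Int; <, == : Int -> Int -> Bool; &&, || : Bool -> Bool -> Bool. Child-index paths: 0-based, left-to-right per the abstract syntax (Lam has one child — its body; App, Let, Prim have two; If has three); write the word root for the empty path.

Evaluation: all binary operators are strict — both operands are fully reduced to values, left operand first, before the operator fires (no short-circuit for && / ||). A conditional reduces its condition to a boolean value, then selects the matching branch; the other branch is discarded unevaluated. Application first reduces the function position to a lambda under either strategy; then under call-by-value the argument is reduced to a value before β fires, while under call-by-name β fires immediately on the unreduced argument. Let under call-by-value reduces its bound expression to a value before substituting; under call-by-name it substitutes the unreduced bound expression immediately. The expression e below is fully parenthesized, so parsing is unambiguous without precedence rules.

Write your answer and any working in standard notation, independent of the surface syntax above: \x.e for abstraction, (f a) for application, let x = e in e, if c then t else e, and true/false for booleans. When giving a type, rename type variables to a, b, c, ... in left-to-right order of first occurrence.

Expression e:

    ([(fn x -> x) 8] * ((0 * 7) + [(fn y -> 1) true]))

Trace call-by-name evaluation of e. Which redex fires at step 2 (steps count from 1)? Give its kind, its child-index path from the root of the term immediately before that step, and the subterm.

Trace:
step 0: (((\x.x) 8) * ((0 * 7) + ((\y.1) true)))
step 1: [beta@0] (8 * ((0 * 7) + ((\y.1) true)))
step 2: [delta@1.0] (8 * (0 + ((\y.1) true)))

Answer: delta at 1.0 : (0 * 7)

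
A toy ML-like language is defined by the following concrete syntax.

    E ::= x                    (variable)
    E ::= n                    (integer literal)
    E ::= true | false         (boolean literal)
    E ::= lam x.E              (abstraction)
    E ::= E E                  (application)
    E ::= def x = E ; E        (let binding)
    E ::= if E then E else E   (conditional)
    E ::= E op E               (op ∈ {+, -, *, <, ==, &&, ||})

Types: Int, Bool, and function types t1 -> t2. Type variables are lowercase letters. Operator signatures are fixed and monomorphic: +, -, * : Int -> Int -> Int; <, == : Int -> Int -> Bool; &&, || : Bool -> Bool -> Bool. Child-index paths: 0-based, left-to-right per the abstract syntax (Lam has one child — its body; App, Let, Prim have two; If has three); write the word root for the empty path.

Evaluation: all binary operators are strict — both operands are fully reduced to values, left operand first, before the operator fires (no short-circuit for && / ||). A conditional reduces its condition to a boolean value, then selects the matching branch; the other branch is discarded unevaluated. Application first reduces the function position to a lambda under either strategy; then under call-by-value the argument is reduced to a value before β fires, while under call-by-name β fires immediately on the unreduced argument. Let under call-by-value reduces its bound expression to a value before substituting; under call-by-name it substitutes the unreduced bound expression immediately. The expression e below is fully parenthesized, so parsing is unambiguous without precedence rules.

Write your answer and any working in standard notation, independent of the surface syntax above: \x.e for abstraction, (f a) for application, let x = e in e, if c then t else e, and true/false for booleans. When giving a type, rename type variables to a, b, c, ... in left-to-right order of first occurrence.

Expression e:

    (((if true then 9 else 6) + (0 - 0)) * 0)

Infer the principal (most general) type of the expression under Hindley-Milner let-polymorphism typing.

Answer: Int

Trace:
  unify Bool ~ Bool
  unify Int ~ Int
  unify Int ~ Int
  unify Int ~ Int
  unify Int ~ Int
  unify Int ~ Int
  unify Int ~ Int
  unify Int ~ Int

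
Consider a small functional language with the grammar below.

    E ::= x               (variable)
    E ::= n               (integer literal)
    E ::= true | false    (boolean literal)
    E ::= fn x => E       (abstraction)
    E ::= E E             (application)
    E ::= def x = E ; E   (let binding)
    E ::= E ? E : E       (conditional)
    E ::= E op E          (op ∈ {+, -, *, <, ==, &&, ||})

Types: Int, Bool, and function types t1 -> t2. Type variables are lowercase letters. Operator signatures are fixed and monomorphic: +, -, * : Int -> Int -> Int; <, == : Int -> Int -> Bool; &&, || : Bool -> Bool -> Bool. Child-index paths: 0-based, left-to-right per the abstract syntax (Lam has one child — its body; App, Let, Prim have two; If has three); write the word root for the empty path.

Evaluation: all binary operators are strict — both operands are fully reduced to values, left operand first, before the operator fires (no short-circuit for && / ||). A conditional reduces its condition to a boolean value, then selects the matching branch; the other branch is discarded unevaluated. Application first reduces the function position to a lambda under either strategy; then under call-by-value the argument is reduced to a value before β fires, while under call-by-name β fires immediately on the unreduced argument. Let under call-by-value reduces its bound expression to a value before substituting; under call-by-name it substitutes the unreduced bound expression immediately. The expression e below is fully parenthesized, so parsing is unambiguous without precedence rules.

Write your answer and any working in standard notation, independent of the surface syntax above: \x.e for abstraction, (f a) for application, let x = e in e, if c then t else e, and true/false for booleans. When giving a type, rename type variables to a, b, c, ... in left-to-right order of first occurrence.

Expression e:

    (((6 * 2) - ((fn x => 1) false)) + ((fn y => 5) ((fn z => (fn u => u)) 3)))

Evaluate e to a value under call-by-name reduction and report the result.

Working:
step 0: (((6 * 2) - ((\x.1) false)) + ((\y.5) ((\z.(\u.u)) 3)))
step 1: [delta@0.0] ((12 - ((\x.1) false)) + ((\y.5) ((\z.(\u.u)) 3)))
step 2: [beta@0.1] ((12 - 1) + ((\y.5) ((\z.(\u.u)) 3)))
step 3: [delta@0] (11 + ((\y.5) ((\z.(\u.u)) 3)))
step 4: [beta@1] (11 + 5)
step 5: [delta@root] 16

Answer: 16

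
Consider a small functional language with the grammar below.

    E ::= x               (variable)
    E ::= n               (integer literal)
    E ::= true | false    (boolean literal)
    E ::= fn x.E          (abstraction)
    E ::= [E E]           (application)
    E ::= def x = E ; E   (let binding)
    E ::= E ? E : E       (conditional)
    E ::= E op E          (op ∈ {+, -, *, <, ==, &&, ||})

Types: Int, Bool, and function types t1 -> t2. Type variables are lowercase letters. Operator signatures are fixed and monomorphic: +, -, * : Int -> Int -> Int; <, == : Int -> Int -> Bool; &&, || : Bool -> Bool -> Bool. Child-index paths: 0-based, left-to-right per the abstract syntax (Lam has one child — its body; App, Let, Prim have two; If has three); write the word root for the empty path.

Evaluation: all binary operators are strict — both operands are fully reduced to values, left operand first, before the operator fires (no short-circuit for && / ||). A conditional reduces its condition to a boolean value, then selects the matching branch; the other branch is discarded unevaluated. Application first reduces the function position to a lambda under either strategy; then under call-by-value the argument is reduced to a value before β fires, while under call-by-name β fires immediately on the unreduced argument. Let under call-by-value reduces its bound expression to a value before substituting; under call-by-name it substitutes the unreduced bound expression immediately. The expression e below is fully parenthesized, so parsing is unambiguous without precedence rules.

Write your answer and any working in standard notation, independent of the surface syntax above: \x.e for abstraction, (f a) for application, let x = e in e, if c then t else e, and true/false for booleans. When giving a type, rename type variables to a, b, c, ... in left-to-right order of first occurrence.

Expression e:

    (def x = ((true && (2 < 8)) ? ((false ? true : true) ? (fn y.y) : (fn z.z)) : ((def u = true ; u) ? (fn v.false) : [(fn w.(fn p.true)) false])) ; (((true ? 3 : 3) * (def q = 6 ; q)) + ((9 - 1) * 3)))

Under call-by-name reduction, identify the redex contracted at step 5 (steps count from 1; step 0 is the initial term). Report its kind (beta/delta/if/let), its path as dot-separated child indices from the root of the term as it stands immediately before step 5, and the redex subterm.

Working:
step 0: (let x = (if (true && (2 < 8)) then (if (if false then true else true) then (\y.y) else (\z.z)) else (if (let u = true in u) then (\v.false) else ((\w.(\p.true)) false))) in (((if true then 3 else 3) * (let q = 6 in q)) + ((9 - 1) * 3)))
step 1: [let@root] (((if true then 3 else 3) * (let q = 6 in q)) + ((9 - 1) * 3))
step 2: [if@0.0] ((3 * (let q = 6 in q)) + ((9 - 1) * 3))
step 3: [let@0.1] ((3 * 6) + ((9 - 1) * 3))
step 4: [delta@0] (18 + ((9 - 1) * 3))
step 5: [delta@1.0] (18 + (8 * 3))

Answer: delta at 1.0 : (9 - 1)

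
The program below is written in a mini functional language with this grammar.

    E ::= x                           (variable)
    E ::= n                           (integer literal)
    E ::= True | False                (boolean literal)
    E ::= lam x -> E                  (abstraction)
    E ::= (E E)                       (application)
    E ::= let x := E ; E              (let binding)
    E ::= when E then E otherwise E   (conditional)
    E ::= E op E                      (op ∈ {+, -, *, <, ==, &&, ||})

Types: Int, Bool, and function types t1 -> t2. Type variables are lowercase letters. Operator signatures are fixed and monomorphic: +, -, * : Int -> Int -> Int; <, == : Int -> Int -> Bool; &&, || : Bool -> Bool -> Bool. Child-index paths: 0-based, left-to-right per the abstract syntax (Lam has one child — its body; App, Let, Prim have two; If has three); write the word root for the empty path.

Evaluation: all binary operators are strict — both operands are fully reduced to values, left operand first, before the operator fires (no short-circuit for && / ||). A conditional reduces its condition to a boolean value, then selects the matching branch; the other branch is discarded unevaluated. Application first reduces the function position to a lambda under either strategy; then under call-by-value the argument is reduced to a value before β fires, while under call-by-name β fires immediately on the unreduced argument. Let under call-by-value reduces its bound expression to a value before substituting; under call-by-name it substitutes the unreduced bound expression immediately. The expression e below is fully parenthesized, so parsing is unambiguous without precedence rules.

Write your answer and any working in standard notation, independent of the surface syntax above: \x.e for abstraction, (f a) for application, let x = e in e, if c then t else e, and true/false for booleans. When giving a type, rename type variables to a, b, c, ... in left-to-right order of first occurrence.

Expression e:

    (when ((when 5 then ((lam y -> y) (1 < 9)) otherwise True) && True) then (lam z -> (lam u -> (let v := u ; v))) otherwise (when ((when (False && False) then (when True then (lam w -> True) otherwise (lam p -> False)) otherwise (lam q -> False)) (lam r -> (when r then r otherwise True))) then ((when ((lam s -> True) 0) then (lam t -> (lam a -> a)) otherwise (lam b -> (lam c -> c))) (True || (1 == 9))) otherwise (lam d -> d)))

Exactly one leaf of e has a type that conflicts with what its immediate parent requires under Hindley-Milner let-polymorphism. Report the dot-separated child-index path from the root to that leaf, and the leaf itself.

Answer: 0.0.0 : 5

Working:
  unify Int ~ Bool
  FAIL: mismatch Int ~ Bool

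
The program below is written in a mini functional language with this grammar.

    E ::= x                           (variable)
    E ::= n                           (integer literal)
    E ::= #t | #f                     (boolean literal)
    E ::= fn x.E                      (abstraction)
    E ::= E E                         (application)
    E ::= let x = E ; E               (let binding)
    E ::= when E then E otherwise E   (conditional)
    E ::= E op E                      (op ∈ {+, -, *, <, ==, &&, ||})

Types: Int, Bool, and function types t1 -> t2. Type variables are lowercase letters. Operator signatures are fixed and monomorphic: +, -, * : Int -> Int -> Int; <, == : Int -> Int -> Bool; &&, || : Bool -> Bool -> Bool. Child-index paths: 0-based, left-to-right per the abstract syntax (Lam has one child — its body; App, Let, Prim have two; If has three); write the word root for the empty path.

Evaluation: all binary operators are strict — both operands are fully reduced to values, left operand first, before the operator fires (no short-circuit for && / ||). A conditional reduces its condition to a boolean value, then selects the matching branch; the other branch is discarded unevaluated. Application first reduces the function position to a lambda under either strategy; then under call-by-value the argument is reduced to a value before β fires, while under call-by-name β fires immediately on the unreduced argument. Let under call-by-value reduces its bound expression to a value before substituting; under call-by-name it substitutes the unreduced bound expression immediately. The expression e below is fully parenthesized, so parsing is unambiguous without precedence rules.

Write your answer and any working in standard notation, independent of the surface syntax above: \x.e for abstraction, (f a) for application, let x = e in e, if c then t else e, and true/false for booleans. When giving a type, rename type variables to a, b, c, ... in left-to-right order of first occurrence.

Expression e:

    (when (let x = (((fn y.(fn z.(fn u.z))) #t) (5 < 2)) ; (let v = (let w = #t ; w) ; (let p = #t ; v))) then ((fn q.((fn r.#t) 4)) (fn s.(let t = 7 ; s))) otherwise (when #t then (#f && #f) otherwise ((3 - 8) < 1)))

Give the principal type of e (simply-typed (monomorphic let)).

Answer: Bool

Working:
z : b
\u._ : c -> b
\z._ : b -> c -> b
\y._ : a -> b -> c -> b
  unify a -> b -> c -> b ~ Bool -> d
  unify a ~ Bool
  unify b -> c -> b ~ d
_ _ : b -> c -> b
  unify Int ~ Int
  unify Int ~ Int
  unify b -> c -> b ~ Bool -> e
  unify b ~ Bool
  unify c -> Bool ~ e
_ _ : c -> Bool
let x : c -> Bool
let w : Bool
w : Bool
let v : Bool
let p : Bool
v : Bool
  unify Bool ~ Bool
\r._ : g -> Bool
  unify g -> Bool ~ Int -> h
  unify g ~ Int
  unify Bool ~ h
_ _ : Bool
\q._ : f -> Bool
let t : Int
s : i
\s._ : i -> i
  unify f -> Bool ~ (i -> i) -> j
  unify f ~ i -> i
  unify Bool ~ j
_ _ : Bool
  unify Bool ~ Bool
  unify Bool ~ Bool
  unify Bool ~ Bool
  unify Int ~ Int
  unify Int ~ Int
  unify Int ~ Int
  unify Int ~ Int
  unify Bool ~ Bool
  unify Bool ~ Bool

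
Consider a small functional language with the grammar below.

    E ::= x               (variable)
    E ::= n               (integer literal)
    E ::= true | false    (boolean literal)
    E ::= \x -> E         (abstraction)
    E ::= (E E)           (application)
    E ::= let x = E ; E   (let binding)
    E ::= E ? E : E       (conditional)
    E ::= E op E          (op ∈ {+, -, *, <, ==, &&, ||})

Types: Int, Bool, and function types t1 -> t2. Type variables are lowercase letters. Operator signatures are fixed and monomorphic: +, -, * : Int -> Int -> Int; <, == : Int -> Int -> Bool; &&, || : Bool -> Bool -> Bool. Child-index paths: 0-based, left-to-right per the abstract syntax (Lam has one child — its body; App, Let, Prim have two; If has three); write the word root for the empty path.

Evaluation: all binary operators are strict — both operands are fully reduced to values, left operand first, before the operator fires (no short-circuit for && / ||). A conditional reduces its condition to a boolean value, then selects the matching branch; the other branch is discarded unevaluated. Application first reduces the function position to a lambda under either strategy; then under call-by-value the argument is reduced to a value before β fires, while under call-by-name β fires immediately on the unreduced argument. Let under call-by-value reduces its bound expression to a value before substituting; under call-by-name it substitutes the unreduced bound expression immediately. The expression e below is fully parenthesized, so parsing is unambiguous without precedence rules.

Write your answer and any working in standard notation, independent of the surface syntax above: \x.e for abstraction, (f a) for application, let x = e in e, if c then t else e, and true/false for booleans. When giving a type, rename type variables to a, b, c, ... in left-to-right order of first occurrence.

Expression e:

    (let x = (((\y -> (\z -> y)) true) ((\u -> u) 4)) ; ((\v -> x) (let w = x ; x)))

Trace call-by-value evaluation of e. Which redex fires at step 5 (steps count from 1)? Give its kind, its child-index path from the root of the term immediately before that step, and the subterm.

Answer: let at 1 : (let w = true in true)

Working:
step 0: (let x = (((\y.(\z.y)) true) ((\u.u) 4)) in ((\v.x) (let w = x in x)))
step 1: [beta@0.0] (let x = ((\z.true) ((\u.u) 4)) in ((\v.x) (let w = x in x)))
step 2: [beta@0.1] (let x = ((\z.true) 4) in ((\v.x) (let w = x in x)))
step 3: [beta@0] (let x = true in ((\v.x) (let w = x in x)))
step 4: [let@root] ((\v.true) (let w = true in true))
step 5: [let@1] ((\v.true) true)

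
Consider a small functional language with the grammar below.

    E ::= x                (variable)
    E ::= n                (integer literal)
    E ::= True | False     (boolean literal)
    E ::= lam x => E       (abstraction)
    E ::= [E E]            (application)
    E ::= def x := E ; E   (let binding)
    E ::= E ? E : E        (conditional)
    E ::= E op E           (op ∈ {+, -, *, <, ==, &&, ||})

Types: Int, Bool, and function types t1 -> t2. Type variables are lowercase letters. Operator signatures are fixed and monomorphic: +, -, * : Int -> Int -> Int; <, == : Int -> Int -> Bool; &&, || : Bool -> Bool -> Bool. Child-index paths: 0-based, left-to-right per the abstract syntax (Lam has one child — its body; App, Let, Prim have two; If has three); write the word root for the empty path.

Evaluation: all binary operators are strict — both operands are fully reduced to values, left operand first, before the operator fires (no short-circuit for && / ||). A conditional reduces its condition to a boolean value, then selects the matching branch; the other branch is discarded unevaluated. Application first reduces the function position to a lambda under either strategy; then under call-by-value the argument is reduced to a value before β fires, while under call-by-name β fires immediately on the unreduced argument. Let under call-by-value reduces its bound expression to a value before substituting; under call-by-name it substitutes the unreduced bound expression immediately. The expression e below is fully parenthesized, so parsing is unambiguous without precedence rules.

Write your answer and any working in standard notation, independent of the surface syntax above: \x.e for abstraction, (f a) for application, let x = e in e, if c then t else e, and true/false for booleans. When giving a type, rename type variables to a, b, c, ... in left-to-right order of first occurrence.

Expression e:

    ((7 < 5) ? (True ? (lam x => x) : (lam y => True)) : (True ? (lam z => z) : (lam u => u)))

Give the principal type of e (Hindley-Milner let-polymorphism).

Working:
  unify Int ~ Int
  unify Int ~ Int
  unify Bool ~ Bool
  unify Bool ~ Bool
x : a
\x._ : a -> a
\y._ : b -> Bool
  unify a -> a ~ b -> Bool
  unify a ~ b
  unify b ~ Bool
  unify Bool ~ Bool
z : c
\z._ : c -> c
u : d
\u._ : d -> d
  unify c -> c ~ d -> d
  unify c ~ d
  unify d ~ d
  unify Bool -> Bool ~ d -> d
  unify Bool ~ d
  unify Bool ~ Bool

Answer: Bool -> Bool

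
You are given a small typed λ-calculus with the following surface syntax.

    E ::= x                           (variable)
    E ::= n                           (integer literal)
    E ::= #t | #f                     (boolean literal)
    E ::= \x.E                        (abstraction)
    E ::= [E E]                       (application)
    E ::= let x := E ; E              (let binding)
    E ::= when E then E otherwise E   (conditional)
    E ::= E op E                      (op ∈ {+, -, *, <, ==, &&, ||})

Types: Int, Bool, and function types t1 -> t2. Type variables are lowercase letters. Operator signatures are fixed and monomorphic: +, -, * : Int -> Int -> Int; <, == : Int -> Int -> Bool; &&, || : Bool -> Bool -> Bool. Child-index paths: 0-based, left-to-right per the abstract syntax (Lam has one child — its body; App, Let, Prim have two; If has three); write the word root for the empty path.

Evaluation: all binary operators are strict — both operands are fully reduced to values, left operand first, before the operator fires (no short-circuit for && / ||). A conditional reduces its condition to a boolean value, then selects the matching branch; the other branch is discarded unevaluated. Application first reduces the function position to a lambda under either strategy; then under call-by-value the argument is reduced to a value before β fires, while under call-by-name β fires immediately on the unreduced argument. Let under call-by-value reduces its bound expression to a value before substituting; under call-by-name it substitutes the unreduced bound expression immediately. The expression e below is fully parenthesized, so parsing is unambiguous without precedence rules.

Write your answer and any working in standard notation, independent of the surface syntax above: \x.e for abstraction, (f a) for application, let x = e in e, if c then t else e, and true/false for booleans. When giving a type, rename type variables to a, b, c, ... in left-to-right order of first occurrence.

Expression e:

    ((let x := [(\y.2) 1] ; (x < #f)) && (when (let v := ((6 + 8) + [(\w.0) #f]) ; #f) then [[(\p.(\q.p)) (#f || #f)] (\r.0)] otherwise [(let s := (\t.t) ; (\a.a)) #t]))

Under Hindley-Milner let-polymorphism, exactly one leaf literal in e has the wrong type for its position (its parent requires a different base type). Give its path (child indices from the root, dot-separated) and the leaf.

Trace:
\y._ : a -> Int
  unify a -> Int ~ Int -> b
  unify a ~ Int
  unify Int ~ b
_ _ : Int
let x : Int
x : Int
  unify Int ~ Int
  unify Bool ~ Int
  FAIL: mismatch Bool ~ Int

Answer: 0.1.1 : false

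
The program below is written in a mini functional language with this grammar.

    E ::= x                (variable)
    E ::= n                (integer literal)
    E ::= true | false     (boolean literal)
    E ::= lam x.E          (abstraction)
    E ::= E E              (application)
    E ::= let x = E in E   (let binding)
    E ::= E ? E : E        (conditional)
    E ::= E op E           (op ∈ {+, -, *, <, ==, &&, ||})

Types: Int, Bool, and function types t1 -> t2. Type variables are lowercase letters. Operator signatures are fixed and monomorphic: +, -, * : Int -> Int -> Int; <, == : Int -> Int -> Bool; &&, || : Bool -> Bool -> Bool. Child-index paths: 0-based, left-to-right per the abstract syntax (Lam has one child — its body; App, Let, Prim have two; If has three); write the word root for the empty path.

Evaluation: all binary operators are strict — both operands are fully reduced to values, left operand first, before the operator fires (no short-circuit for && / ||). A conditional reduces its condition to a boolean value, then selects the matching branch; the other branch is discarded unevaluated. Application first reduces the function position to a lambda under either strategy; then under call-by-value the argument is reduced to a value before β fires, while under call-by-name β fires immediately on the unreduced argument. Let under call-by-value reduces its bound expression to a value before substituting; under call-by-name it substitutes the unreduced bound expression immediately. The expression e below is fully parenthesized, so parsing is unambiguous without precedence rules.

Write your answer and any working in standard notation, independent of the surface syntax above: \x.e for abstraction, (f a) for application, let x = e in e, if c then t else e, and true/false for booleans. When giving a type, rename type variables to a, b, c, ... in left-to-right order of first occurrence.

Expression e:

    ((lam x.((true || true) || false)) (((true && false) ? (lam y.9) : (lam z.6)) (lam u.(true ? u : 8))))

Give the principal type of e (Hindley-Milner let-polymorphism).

Working:
  unify Bool ~ Bool
  unify Bool ~ Bool
  unify Bool ~ Bool
  unify Bool ~ Bool
\x._ : a -> Bool
  unify Bool ~ Bool
  unify Bool ~ Bool
  unify Bool ~ Bool
\y._ : b -> Int
\z._ : c -> Int
  unify b -> Int ~ c -> Int
  unify b ~ c
  unify Int ~ Int
  unify Bool ~ Bool
u : d
  unify d ~ Int
\u._ : Int -> Int
  unify c -> Int ~ (Int -> Int) -> e
  unify c ~ Int -> Int
  unify Int ~ e
_ _ : Int
  unify a -> Bool ~ Int -> f
  unify a ~ Int
  unify Bool ~ f
_ _ : Bool

Answer: Bool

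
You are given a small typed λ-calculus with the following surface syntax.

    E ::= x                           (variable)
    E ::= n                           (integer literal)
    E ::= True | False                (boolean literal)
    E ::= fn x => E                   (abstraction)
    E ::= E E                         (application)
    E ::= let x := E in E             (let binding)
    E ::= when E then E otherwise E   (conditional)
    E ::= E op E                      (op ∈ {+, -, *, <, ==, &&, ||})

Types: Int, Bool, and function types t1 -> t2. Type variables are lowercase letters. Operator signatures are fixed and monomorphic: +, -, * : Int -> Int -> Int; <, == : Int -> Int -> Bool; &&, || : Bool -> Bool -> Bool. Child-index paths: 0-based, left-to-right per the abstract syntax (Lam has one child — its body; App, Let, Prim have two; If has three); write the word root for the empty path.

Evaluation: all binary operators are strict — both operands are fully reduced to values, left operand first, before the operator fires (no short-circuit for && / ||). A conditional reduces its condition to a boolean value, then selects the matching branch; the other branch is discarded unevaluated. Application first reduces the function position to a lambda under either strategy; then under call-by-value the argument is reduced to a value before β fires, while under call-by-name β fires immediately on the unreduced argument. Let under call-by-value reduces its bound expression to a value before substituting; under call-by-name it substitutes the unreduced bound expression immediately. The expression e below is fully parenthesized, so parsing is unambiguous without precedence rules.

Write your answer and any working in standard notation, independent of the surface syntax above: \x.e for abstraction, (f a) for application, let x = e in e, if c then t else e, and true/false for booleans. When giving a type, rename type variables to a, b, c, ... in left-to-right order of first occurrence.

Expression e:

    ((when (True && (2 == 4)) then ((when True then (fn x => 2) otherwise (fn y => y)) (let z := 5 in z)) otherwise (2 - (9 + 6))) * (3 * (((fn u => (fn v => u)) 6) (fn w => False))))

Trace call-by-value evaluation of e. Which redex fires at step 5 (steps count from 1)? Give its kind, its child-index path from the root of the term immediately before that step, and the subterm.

Derivation:
step 0: ((if (true && (2 == 4)) then ((if true then (\x.2) else (\y.y)) (let z = 5 in z)) else (2 - (9 + 6))) * (3 * (((\u.(\v.u)) 6) (\w.false))))
step 1: [delta@0.0.1] ((if (true && false) then ((if true then (\x.2) else (\y.y)) (let z = 5 in z)) else (2 - (9 + 6))) * (3 * (((\u.(\v.u)) 6) (\w.false))))
step 2: [delta@0.0] ((if false then ((if true then (\x.2) else (\y.y)) (let z = 5 in z)) else (2 - (9 + 6))) * (3 * (((\u.(\v.u)) 6) (\w.false))))
step 3: [if@0] ((2 - (9 + 6)) * (3 * (((\u.(\v.u)) 6) (\w.false))))
step 4: [delta@0.1] ((2 - 15) * (3 * (((\u.(\v.u)) 6) (\w.false))))
step 5: [delta@0] (-13 * (3 * (((\u.(\v.u)) 6) (\w.false))))

Answer: delta at 0 : (2 - 15)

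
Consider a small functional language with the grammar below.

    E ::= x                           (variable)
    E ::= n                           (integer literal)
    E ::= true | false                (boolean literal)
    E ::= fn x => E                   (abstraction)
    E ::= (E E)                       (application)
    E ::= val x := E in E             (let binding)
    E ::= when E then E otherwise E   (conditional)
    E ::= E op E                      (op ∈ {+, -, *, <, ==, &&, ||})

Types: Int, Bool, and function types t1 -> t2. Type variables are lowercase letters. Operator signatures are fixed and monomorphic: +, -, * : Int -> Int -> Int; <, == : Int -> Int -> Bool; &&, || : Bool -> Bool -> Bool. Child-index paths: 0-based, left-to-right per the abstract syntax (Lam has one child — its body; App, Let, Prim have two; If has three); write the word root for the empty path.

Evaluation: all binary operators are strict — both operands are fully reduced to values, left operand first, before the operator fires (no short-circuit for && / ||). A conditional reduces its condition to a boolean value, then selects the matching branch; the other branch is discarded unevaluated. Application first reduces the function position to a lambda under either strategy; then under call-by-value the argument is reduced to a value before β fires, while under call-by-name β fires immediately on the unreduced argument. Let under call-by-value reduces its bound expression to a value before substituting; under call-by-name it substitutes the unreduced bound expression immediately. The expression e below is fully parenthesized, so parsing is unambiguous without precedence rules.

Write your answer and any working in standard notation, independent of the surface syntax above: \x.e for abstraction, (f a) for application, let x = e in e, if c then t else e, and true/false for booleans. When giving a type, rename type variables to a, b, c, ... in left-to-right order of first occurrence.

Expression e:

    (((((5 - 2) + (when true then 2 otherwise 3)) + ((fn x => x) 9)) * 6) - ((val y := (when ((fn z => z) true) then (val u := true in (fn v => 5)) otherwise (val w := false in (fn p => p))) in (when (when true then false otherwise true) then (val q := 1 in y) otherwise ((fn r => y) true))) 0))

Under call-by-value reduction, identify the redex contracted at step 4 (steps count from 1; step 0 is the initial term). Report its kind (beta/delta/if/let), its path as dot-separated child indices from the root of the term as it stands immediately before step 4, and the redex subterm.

Answer: beta at 0.0.1 : ((\x.x) 9)

Derivation:
step 0: (((((5 - 2) + (if true then 2 else 3)) + ((\x.x) 9)) * 6) - ((let y = (if ((\z.z) true) then (let u = true in (\v.5)) else (let w = false in (\p.p))) in (if (if true then false else true) then (let q = 1 in y) else ((\r.y) true))) 0))
step 1: [delta@0.0.0.0] ((((3 + (if true then 2 else 3)) + ((\x.x) 9)) * 6) - ((let y = (if ((\z.z) true) then (let u = true in (\v.5)) else (let w = false in (\p.p))) in (if (if true then false else true) then (let q = 1 in y) else ((\r.y) true))) 0))
step 2: [if@0.0.0.1] ((((3 + 2) + ((\x.x) 9)) * 6) - ((let y = (if ((\z.z) true) then (let u = true in (\v.5)) else (let w = false in (\p.p))) in (if (if true then false else true) then (let q = 1 in y) else ((\r.y) true))) 0))
step 3: [delta@0.0.0] (((5 + ((\x.x) 9)) * 6) - ((let y = (if ((\z.z) true) then (let u = true in (\v.5)) else (let w = false in (\p.p))) in (if (if true then false else true) then (let q = 1 in y) else ((\r.y) true))) 0))
step 4: [beta@0.0.1] (((5 + 9) * 6) - ((let y = (if ((\z.z) true) then (let u = true in (\v.5)) else (let w = false in (\p.p))) in (if (if true then false else true) then (let q = 1 in y) else ((\r.y) true))) 0))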